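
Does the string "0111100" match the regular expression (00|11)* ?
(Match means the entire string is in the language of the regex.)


|string| = 7; first = '0'; last = '0'

No, "0111100" does not match (00|11)*


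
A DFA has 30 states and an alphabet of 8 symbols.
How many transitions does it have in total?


Each state has exactly one transition per symbol.
30 * 8 = 240

240


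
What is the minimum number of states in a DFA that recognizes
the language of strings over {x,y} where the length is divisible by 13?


States track (length) mod 13.
Need 13 states: one per remainder 0..12; accept = remainder 0.

13


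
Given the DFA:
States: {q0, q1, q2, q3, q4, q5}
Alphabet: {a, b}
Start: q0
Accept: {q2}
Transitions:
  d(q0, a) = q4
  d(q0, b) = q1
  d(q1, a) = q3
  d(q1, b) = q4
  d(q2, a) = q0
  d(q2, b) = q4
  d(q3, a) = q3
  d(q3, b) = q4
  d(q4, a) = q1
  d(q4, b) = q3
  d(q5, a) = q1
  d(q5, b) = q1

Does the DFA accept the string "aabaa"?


Trace: q0 -> q4 -> q1 -> q4 -> q1 -> q3
Final state: q3
Accept states: {q2}

No, rejected (final state q3 is not an accept state)


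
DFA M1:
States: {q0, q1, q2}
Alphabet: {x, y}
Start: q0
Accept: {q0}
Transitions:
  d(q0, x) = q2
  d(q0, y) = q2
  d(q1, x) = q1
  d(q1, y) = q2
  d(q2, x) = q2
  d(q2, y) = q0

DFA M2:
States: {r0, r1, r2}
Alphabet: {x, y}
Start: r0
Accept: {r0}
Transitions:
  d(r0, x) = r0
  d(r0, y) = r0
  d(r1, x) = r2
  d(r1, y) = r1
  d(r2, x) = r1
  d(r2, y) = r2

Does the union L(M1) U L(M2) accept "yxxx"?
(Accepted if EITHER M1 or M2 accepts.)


M1: final=q2 accepted=False
M2: final=r0 accepted=True

Yes, union accepts


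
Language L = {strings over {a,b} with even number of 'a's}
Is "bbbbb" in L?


count('a') = 0; 0 mod 2 = 0

Yes, "bbbbb" is in L


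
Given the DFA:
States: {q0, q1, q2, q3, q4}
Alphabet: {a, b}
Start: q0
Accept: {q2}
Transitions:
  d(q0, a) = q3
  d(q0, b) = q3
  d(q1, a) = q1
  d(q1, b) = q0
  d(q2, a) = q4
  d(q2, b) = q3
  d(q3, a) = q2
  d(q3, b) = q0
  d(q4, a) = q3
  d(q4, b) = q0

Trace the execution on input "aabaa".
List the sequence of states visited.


Input: aabaa
d(q0, a) = q3
d(q3, a) = q2
d(q2, b) = q3
d(q3, a) = q2
d(q2, a) = q4


q0 -> q3 -> q2 -> q3 -> q2 -> q4


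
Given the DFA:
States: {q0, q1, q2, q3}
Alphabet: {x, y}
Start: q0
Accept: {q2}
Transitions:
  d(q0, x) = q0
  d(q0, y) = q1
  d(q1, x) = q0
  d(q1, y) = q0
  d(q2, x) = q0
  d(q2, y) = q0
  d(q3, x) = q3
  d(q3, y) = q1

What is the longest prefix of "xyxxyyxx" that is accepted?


Run the DFA, marking each prefix where the state is accepting:
  "" -> q0 [reject]
  "x" -> q0 [reject]
  "xy" -> q1 [reject]
  "xyx" -> q0 [reject]
  "xyxx" -> q0 [reject]
  "xyxxy" -> q1 [reject]
  "xyxxyy" -> q0 [reject]
  "xyxxyyx" -> q0 [reject]
  "xyxxyyxx" -> q0 [reject]

No prefix is accepted


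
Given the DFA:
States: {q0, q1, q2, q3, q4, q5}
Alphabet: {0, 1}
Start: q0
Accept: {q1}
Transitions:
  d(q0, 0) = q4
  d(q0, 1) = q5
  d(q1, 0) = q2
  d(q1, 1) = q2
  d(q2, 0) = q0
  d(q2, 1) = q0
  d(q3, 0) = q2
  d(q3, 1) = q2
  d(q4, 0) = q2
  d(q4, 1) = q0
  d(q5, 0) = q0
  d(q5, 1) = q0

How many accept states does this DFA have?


Accept states listed: {q1}
Counting: q1(1)

1


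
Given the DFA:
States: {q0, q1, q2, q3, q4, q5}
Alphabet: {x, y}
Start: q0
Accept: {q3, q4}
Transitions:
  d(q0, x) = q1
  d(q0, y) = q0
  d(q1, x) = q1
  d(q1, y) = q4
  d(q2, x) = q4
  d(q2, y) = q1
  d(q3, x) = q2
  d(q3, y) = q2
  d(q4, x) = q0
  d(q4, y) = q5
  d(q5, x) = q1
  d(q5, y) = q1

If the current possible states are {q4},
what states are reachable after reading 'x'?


Apply transition on 'x' from each current state:
  d(q4, x) = q0

{q0}


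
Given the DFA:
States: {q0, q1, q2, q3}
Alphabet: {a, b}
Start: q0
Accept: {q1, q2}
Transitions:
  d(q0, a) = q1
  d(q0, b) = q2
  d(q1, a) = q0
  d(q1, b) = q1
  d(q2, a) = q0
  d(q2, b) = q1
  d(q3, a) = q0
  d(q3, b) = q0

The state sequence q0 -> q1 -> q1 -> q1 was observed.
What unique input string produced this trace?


Trace back each transition to find the symbol:
  q0 --[a]--> q1
  q1 --[b]--> q1
  q1 --[b]--> q1

"abb"


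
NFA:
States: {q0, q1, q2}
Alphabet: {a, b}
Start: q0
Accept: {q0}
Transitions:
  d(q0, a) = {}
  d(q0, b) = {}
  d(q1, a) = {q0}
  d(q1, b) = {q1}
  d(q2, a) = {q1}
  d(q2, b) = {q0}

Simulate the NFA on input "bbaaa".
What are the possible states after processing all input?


Start: {q0}
  --b--> {}
  --b--> {}
  --a--> {}
  --a--> {}
  --a--> {}

{} (empty set, no valid transitions)


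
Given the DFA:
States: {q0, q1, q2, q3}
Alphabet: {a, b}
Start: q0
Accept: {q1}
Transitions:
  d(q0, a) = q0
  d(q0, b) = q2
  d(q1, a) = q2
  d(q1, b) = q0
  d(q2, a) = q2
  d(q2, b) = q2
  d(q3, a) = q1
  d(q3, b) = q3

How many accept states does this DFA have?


Accept states listed: {q1}
Counting: q1(1)

1


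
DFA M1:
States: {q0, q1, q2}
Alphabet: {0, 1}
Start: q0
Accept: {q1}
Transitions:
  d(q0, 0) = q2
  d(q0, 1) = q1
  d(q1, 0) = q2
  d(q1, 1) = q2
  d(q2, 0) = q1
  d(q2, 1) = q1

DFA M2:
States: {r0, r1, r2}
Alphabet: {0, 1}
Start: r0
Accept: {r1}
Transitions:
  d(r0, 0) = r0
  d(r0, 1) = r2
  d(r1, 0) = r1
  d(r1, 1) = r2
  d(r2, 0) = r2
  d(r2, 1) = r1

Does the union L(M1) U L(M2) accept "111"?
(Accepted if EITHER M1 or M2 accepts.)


M1: final=q1 accepted=True
M2: final=r2 accepted=False

Yes, union accepts


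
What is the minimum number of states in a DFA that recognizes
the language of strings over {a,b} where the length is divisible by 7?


States track (length) mod 7.
Need 7 states: one per remainder 0..6; accept = remainder 0.

7


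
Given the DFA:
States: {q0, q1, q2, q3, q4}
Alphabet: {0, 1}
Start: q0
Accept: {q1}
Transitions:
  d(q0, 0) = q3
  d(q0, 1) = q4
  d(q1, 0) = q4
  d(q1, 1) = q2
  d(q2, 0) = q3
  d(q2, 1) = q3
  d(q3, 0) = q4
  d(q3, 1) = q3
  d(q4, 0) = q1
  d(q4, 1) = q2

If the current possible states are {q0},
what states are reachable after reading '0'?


Apply transition on '0' from each current state:
  d(q0, 0) = q3

{q3}


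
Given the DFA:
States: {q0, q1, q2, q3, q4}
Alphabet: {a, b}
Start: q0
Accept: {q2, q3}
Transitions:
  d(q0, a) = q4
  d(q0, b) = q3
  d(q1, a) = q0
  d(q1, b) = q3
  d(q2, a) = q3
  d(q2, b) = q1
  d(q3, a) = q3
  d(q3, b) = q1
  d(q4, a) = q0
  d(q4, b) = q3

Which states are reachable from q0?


BFS from q0:
  layer 0: {q0}
  layer 1: {q3, q4}
  layer 2: {q1}

{q0, q1, q3, q4}


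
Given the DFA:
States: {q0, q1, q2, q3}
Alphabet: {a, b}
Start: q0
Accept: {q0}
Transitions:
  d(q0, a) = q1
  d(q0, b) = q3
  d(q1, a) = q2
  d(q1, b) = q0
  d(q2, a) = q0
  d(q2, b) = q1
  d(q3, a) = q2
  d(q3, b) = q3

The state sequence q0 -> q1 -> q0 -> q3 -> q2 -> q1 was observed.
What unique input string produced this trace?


Trace back each transition to find the symbol:
  q0 --[a]--> q1
  q1 --[b]--> q0
  q0 --[b]--> q3
  q3 --[a]--> q2
  q2 --[b]--> q1

"abbab"


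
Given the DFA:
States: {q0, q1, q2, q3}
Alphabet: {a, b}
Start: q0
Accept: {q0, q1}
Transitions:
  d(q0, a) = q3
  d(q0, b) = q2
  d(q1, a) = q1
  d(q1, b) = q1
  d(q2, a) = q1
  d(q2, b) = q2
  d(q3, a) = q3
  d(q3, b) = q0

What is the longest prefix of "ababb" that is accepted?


Run the DFA, marking each prefix where the state is accepting:
  "" -> q0 [accept]
  "a" -> q3 [reject]
  "ab" -> q0 [accept]
  "aba" -> q3 [reject]
  "abab" -> q0 [accept]
  "ababb" -> q2 [reject]

"abab"


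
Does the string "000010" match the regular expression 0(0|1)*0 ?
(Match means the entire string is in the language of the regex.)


|string| = 6; first = '0'; last = '0'

Yes, "000010" matches 0(0|1)*0


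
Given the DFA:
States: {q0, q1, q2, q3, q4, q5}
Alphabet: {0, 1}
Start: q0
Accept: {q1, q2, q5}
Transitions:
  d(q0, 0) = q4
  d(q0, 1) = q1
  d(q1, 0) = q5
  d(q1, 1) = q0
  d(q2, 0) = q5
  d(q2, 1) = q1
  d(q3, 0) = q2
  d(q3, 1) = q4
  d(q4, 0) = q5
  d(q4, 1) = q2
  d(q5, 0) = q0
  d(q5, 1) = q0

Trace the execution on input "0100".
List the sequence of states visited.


Input: 0100
d(q0, 0) = q4
d(q4, 1) = q2
d(q2, 0) = q5
d(q5, 0) = q0


q0 -> q4 -> q2 -> q5 -> q0


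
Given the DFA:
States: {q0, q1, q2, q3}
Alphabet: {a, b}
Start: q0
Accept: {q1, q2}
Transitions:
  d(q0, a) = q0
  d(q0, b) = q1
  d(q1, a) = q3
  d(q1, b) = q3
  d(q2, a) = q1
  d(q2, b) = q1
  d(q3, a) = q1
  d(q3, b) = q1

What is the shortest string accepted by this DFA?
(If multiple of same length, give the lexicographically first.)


BFS by string length (lex-first path to each state shown):
  len 0: q0<-""
  len 1: q0<-"a", q1<-"b"
Found accept state at length 1.

"b"


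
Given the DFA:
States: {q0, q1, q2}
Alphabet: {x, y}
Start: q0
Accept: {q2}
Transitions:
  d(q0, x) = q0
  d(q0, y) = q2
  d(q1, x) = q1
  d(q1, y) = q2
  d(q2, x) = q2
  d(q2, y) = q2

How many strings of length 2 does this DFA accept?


Enumerating all length-2 strings:
  "xx" -> q0 [reject]
  "xy" -> q2 [accept]
  "yx" -> q2 [accept]
  "yy" -> q2 [accept]

3 out of 4


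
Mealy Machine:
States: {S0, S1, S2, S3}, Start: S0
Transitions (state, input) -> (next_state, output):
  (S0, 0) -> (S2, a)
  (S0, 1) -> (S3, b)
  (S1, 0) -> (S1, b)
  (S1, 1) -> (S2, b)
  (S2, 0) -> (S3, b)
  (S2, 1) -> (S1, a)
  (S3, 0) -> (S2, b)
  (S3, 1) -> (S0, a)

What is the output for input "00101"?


Step-by-step:
  (S0, 0) -> (S2, a)
  (S2, 0) -> (S3, b)
  (S3, 1) -> (S0, a)
  (S0, 0) -> (S2, a)
  (S2, 1) -> (S1, a)

"abaaa"


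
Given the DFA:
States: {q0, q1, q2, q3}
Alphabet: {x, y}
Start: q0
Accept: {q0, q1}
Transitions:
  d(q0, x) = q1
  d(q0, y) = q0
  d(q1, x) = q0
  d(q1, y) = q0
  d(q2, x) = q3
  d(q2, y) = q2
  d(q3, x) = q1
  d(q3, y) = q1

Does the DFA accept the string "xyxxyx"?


Trace: q0 -> q1 -> q0 -> q1 -> q0 -> q0 -> q1
Final state: q1
Accept states: {q0, q1}

Yes, accepted (final state q1 is an accept state)


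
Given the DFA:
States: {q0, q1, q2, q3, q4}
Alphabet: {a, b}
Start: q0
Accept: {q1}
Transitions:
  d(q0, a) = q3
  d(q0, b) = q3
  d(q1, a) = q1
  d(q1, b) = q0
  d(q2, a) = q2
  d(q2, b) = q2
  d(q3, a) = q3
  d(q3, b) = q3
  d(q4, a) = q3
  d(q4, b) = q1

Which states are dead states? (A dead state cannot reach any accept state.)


Forward reachability from each state:
  q0 -> reaches {q0, q3}, no accept state (dead)
  q1 -> reaches accept state q1 (live)
  q2 -> reaches {q2}, no accept state (dead)
  q3 -> reaches {q3}, no accept state (dead)
  q4 -> reaches accept state q1 (live)

{q0, q2, q3}


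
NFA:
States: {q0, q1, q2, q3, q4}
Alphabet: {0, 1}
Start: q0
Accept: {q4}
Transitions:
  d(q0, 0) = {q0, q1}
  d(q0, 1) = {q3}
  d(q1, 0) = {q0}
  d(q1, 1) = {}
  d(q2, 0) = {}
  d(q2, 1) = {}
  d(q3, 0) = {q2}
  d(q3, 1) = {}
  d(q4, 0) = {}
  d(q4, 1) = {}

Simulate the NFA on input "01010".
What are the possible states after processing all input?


Start: {q0}
  --0--> {q0, q1}
  --1--> {q3}
  --0--> {q2}
  --1--> {}
  --0--> {}

{} (empty set, no valid transitions)


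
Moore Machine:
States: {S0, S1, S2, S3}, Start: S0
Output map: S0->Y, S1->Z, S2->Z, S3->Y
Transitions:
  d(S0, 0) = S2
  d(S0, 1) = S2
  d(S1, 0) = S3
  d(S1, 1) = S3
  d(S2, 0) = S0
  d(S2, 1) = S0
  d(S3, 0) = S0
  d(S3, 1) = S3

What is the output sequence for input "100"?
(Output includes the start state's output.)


Start: S0 (output Y)
  --1--> S2 (output Z)
  --0--> S0 (output Y)
  --0--> S2 (output Z)

"YZYZ"


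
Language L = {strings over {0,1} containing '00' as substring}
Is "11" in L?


'00' does not occur

No, "11" is not in L


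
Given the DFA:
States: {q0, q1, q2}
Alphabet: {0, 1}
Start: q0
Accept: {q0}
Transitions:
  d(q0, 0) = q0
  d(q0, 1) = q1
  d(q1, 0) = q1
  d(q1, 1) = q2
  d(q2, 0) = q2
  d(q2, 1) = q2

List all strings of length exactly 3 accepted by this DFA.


All strings of length 3: 8 total
Accepted: 1

"000"


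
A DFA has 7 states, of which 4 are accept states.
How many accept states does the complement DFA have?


Complement swaps accept and non-accept states.
7 - 4 = 3

3


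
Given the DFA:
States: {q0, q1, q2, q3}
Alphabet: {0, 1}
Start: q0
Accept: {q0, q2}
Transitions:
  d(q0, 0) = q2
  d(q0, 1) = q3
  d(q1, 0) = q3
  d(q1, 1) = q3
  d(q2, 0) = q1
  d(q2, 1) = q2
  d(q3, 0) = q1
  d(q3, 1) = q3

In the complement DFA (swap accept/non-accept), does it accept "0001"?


Trace: q0 -> q2 -> q1 -> q3 -> q3
Final: q3
Original accept: {q0, q2}
Complement: q3 is not in original accept

Yes, complement accepts (original rejects)


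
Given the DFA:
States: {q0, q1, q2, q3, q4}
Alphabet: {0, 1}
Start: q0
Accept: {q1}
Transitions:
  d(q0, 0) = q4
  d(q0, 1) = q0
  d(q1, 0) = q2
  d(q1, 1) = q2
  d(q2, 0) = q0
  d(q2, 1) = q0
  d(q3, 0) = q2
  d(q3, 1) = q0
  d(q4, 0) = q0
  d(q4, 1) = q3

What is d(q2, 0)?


Looking up transition d(q2, 0)

q0


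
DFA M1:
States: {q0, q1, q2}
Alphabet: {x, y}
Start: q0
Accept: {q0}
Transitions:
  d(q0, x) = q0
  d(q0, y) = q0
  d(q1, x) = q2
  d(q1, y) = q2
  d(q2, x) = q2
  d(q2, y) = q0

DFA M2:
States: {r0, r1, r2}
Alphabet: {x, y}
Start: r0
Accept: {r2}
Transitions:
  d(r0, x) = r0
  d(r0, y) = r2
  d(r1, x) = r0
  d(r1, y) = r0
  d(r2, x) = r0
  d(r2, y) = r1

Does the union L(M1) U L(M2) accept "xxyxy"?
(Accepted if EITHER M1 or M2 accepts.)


M1: final=q0 accepted=True
M2: final=r2 accepted=True

Yes, union accepts


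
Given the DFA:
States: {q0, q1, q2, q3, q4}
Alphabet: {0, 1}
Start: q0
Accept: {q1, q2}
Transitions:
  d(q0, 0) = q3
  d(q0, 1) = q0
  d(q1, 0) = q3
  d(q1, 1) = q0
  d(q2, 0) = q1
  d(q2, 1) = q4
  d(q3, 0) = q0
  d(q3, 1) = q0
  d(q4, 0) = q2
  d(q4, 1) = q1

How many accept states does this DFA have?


Accept states listed: {q1, q2}
Counting: q1(1) q2(2)

2


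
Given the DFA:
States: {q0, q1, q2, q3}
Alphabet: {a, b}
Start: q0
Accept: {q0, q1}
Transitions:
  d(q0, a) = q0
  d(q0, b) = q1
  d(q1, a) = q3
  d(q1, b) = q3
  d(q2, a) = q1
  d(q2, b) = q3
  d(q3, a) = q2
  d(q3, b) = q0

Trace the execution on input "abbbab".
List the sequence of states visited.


Input: abbbab
d(q0, a) = q0
d(q0, b) = q1
d(q1, b) = q3
d(q3, b) = q0
d(q0, a) = q0
d(q0, b) = q1


q0 -> q0 -> q1 -> q3 -> q0 -> q0 -> q1


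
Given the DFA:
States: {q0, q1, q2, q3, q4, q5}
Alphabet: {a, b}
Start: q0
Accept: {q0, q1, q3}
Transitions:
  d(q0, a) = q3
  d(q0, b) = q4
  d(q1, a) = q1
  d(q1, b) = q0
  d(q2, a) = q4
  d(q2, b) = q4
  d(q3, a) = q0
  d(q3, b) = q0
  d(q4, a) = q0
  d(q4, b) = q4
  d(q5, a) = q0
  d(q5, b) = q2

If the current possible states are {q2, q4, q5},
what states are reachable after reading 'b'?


Apply transition on 'b' from each current state:
  d(q2, b) = q4
  d(q4, b) = q4
  d(q5, b) = q2

{q2, q4}


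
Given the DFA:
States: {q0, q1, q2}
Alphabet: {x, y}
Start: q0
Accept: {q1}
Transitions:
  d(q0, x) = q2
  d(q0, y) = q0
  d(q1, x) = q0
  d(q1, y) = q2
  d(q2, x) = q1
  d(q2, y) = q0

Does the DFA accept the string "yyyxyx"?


Trace: q0 -> q0 -> q0 -> q0 -> q2 -> q0 -> q2
Final state: q2
Accept states: {q1}

No, rejected (final state q2 is not an accept state)


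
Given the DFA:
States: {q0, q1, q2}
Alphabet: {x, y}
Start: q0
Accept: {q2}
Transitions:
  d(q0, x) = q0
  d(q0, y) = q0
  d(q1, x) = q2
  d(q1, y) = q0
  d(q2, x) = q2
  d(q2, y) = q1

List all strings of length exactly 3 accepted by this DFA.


All strings of length 3: 8 total
Accepted: 0

None


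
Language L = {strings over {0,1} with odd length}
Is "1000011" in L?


length = 7; 7 mod 2 = 1

Yes, "1000011" is in L


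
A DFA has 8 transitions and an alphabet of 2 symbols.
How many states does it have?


Each state has exactly one transition per symbol.
states = transitions / |alphabet| = 8 / 2 = 4

4


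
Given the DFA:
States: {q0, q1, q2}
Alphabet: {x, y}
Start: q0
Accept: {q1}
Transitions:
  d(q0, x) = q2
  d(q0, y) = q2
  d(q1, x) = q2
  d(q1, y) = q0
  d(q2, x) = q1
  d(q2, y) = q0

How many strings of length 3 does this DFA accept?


Enumerating all length-3 strings:
  "xxx" -> q2 [reject]
  "xxy" -> q0 [reject]
  "xyx" -> q2 [reject]
  "xyy" -> q2 [reject]
  "yxx" -> q2 [reject]
  "yxy" -> q0 [reject]
  "yyx" -> q2 [reject]
  "yyy" -> q2 [reject]

0 out of 8


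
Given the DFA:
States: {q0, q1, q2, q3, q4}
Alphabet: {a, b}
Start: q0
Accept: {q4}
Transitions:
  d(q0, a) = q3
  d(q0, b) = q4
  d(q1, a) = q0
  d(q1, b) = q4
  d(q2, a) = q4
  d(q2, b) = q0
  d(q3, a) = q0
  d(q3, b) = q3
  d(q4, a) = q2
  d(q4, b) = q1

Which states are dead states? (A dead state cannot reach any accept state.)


Forward reachability from each state:
  q0 -> reaches accept state q4 (live)
  q1 -> reaches accept state q4 (live)
  q2 -> reaches accept state q4 (live)
  q3 -> reaches accept state q4 (live)
  q4 -> reaches accept state q4 (live)

None (all states can reach an accept state)


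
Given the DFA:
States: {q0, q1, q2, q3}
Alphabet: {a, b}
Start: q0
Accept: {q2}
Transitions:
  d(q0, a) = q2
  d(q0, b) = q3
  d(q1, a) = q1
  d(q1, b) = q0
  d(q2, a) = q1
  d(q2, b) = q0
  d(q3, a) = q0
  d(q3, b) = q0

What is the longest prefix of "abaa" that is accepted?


Run the DFA, marking each prefix where the state is accepting:
  "" -> q0 [reject]
  "a" -> q2 [accept]
  "ab" -> q0 [reject]
  "aba" -> q2 [accept]
  "abaa" -> q1 [reject]

"aba"


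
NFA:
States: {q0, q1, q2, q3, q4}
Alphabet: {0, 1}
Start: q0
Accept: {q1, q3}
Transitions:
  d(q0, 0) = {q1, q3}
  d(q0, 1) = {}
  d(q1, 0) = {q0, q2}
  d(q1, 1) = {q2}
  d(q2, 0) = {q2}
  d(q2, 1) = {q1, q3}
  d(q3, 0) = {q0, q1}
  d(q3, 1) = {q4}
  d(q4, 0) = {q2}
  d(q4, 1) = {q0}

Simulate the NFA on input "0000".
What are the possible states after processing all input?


Start: {q0}
  --0--> {q1, q3}
  --0--> {q0, q1, q2}
  --0--> {q0, q1, q2, q3}
  --0--> {q0, q1, q2, q3}

{q0, q1, q2, q3}


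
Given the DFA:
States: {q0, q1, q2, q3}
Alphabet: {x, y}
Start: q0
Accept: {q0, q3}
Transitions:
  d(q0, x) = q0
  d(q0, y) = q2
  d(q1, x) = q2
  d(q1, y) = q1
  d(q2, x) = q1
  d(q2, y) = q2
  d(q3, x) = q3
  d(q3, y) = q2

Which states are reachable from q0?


BFS from q0:
  layer 0: {q0}
  layer 1: {q2}
  layer 2: {q1}

{q0, q1, q2}


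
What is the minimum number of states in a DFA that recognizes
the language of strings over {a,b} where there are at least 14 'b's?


States: count = 0, 1, ..., 13, and a final '>= 14' state.
Total: 14 + 1 = 15. Accept = '>= 14' state.

15


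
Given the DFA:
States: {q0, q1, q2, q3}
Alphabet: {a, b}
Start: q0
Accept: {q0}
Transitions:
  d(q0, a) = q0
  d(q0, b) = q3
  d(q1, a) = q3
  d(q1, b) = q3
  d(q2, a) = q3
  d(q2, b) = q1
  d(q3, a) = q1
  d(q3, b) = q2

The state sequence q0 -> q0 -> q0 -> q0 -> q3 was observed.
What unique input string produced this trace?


Trace back each transition to find the symbol:
  q0 --[a]--> q0
  q0 --[a]--> q0
  q0 --[a]--> q0
  q0 --[b]--> q3

"aaab"


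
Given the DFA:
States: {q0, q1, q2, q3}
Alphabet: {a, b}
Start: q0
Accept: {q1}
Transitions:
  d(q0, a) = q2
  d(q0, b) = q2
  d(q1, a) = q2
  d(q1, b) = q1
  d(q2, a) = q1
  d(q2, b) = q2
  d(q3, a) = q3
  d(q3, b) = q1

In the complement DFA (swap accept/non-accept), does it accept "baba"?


Trace: q0 -> q2 -> q1 -> q1 -> q2
Final: q2
Original accept: {q1}
Complement: q2 is not in original accept

Yes, complement accepts (original rejects)


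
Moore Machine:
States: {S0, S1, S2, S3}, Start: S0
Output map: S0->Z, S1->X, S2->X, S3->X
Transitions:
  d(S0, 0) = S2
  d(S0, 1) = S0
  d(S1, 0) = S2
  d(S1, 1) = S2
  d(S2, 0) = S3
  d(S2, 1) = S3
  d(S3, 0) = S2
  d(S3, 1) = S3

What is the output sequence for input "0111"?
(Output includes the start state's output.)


Start: S0 (output Z)
  --0--> S2 (output X)
  --1--> S3 (output X)
  --1--> S3 (output X)
  --1--> S3 (output X)

"ZXXXX"


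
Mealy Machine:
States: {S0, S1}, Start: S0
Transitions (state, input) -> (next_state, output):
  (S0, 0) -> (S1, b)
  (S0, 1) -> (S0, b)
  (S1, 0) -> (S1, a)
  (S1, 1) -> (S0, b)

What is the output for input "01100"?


Step-by-step:
  (S0, 0) -> (S1, b)
  (S1, 1) -> (S0, b)
  (S0, 1) -> (S0, b)
  (S0, 0) -> (S1, b)
  (S1, 0) -> (S1, a)

"bbbba"


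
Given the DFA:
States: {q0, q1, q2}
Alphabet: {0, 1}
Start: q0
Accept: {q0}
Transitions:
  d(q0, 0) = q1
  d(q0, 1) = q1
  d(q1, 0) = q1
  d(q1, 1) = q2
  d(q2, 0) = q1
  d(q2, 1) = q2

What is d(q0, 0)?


Looking up transition d(q0, 0)

q1


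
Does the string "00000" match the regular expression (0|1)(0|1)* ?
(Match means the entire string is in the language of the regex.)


|string| = 5; first = '0'; last = '0'

Yes, "00000" matches (0|1)(0|1)*


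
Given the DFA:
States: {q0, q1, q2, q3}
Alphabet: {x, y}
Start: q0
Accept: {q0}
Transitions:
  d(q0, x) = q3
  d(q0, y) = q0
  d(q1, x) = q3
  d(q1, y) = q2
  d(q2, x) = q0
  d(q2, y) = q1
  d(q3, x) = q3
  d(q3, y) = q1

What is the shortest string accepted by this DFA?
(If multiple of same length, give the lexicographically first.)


BFS by string length (lex-first path to each state shown):
  len 0: q0<-""
Found accept state at length 0.

"" (empty string)


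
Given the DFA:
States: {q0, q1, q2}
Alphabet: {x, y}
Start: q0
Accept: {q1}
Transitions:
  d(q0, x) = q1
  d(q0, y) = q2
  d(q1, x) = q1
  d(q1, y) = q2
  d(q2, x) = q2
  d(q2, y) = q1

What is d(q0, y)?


Looking up transition d(q0, y)

q2


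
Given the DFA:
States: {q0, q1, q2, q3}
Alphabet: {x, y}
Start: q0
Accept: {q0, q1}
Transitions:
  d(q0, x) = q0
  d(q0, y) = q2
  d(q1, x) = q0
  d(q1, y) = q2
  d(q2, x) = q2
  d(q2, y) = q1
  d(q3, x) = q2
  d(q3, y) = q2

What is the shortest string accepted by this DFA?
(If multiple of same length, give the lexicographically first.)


BFS by string length (lex-first path to each state shown):
  len 0: q0<-""
Found accept state at length 0.

"" (empty string)


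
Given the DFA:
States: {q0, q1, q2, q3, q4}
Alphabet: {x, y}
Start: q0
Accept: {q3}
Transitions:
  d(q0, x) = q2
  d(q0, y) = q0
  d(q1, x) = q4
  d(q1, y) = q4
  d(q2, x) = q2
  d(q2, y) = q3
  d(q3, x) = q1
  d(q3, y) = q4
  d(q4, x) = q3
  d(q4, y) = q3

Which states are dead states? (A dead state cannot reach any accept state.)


Forward reachability from each state:
  q0 -> reaches accept state q3 (live)
  q1 -> reaches accept state q3 (live)
  q2 -> reaches accept state q3 (live)
  q3 -> reaches accept state q3 (live)
  q4 -> reaches accept state q3 (live)

None (all states can reach an accept state)


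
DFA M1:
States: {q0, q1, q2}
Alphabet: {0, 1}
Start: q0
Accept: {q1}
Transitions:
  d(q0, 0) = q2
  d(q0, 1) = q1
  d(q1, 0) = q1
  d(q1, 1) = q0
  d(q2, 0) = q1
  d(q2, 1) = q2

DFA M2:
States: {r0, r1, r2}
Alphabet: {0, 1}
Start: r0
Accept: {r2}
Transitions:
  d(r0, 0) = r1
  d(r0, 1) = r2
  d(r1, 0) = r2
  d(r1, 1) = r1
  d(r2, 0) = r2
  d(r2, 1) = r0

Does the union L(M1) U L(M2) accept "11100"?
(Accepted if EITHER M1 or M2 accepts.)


M1: final=q1 accepted=True
M2: final=r2 accepted=True

Yes, union accepts


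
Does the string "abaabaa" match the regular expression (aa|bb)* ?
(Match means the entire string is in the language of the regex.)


|string| = 7; first = 'a'; last = 'a'

No, "abaabaa" does not match (aa|bb)*


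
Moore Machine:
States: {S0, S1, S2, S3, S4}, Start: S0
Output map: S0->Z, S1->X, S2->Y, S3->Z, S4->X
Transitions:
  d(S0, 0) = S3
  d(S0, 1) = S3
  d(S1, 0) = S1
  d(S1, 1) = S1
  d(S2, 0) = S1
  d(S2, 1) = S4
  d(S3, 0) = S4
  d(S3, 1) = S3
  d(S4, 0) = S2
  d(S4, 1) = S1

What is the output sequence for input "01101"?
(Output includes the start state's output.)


Start: S0 (output Z)
  --0--> S3 (output Z)
  --1--> S3 (output Z)
  --1--> S3 (output Z)
  --0--> S4 (output X)
  --1--> S1 (output X)

"ZZZZXX"


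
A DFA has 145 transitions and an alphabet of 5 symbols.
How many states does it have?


Each state has exactly one transition per symbol.
states = transitions / |alphabet| = 145 / 5 = 29

29


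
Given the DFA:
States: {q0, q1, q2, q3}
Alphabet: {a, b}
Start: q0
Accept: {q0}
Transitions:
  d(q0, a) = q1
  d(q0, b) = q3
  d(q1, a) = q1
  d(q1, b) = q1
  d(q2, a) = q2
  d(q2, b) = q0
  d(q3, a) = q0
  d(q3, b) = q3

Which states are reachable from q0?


BFS from q0:
  layer 0: {q0}
  layer 1: {q1, q3}

{q0, q1, q3}


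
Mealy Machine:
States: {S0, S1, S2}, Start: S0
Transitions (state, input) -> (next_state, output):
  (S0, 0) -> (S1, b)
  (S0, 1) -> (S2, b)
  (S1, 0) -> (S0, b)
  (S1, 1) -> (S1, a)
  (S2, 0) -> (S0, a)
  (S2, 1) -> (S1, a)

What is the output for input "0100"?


Step-by-step:
  (S0, 0) -> (S1, b)
  (S1, 1) -> (S1, a)
  (S1, 0) -> (S0, b)
  (S0, 0) -> (S1, b)

"babb"


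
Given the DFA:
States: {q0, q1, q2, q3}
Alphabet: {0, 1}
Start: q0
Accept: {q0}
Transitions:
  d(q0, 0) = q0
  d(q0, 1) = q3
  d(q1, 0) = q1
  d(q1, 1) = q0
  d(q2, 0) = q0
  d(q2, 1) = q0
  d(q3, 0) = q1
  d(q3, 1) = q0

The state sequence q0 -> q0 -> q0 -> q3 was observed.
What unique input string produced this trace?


Trace back each transition to find the symbol:
  q0 --[0]--> q0
  q0 --[0]--> q0
  q0 --[1]--> q3

"001"


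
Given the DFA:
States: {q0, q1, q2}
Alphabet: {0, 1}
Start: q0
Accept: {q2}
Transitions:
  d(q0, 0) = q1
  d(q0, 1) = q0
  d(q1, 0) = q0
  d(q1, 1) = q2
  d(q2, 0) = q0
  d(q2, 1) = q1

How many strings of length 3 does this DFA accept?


Enumerating all length-3 strings:
  "000" -> q1 [reject]
  "001" -> q0 [reject]
  "010" -> q0 [reject]
  "011" -> q1 [reject]
  "100" -> q0 [reject]
  "101" -> q2 [accept]
  "110" -> q1 [reject]
  "111" -> q0 [reject]

1 out of 8


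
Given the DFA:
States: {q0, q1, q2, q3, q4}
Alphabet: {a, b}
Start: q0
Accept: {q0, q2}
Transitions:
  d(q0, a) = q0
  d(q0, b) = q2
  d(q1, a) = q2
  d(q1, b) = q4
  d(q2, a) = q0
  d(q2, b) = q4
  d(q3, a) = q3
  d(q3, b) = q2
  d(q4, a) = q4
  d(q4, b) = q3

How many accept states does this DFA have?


Accept states listed: {q0, q2}
Counting: q0(1) q2(2)

2


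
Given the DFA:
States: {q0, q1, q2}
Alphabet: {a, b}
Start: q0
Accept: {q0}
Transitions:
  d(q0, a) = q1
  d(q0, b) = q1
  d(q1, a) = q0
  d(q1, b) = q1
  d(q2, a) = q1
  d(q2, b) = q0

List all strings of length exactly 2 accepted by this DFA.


All strings of length 2: 4 total
Accepted: 2

"aa", "ba"


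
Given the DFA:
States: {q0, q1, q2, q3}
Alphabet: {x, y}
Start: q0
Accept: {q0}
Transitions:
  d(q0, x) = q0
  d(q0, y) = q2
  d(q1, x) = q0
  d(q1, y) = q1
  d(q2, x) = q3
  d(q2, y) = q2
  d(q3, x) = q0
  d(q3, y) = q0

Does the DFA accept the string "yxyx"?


Trace: q0 -> q2 -> q3 -> q0 -> q0
Final state: q0
Accept states: {q0}

Yes, accepted (final state q0 is an accept state)


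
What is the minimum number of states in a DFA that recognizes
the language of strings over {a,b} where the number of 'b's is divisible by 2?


States track (count of 'b') mod 2.
Need 2 states: one per remainder 0..1; accept = remainder 0.

2


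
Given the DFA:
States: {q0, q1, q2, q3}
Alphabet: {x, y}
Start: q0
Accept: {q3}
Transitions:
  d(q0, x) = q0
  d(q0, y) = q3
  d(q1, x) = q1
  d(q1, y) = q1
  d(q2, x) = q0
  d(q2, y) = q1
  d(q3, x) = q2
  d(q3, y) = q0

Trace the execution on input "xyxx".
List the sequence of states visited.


Input: xyxx
d(q0, x) = q0
d(q0, y) = q3
d(q3, x) = q2
d(q2, x) = q0


q0 -> q0 -> q3 -> q2 -> q0


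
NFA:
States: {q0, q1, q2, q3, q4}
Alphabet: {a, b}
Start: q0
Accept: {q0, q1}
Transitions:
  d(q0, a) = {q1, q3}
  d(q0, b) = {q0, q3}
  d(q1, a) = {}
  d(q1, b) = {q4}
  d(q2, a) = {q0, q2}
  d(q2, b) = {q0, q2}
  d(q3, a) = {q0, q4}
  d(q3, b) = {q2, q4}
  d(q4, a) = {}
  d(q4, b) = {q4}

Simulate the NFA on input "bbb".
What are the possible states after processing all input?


Start: {q0}
  --b--> {q0, q3}
  --b--> {q0, q2, q3, q4}
  --b--> {q0, q2, q3, q4}

{q0, q2, q3, q4}


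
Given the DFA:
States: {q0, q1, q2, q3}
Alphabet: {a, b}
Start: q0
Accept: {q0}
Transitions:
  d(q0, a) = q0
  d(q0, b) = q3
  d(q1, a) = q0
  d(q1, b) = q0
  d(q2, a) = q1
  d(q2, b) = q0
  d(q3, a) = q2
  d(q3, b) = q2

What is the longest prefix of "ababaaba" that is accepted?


Run the DFA, marking each prefix where the state is accepting:
  "" -> q0 [accept]
  "a" -> q0 [accept]
  "ab" -> q3 [reject]
  "aba" -> q2 [reject]
  "abab" -> q0 [accept]
  "ababa" -> q0 [accept]
  "ababaa" -> q0 [accept]
  "ababaab" -> q3 [reject]
  "ababaaba" -> q2 [reject]

"ababaa"


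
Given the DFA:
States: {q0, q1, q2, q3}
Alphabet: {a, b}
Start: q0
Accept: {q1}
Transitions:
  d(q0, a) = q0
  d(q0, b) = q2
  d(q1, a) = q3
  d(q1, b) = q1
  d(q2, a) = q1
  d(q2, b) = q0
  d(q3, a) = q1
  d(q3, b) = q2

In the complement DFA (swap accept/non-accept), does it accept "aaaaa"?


Trace: q0 -> q0 -> q0 -> q0 -> q0 -> q0
Final: q0
Original accept: {q1}
Complement: q0 is not in original accept

Yes, complement accepts (original rejects)


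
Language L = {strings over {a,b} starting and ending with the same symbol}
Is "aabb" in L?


first = 'a', last = 'b'

No, "aabb" is not in L


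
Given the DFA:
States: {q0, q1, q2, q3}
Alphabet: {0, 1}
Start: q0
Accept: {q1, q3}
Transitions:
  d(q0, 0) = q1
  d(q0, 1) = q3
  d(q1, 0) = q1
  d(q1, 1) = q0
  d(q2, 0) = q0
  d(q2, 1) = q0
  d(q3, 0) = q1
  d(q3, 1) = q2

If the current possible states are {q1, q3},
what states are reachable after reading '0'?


Apply transition on '0' from each current state:
  d(q1, 0) = q1
  d(q3, 0) = q1

{q1}


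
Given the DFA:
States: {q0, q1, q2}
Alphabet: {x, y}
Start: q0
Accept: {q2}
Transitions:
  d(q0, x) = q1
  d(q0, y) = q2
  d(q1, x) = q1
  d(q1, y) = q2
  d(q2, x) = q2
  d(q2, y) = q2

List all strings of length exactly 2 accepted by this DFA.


All strings of length 2: 4 total
Accepted: 3

"xy", "yx", "yy"


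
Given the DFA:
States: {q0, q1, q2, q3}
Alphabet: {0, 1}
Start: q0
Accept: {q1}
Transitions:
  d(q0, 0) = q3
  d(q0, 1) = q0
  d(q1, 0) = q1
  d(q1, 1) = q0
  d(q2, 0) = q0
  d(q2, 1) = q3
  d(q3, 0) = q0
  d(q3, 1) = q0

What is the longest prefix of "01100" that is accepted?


Run the DFA, marking each prefix where the state is accepting:
  "" -> q0 [reject]
  "0" -> q3 [reject]
  "01" -> q0 [reject]
  "011" -> q0 [reject]
  "0110" -> q3 [reject]
  "01100" -> q0 [reject]

No prefix is accepted


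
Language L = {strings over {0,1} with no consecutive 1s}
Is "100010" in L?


'11' does not occur

Yes, "100010" is in L


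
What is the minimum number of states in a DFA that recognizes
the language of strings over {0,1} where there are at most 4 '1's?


States: count = 0, 1, ..., 4 (all accepting; 5 states), plus a dead state for count > 4.
Total: 5 + 1 = 6.

6


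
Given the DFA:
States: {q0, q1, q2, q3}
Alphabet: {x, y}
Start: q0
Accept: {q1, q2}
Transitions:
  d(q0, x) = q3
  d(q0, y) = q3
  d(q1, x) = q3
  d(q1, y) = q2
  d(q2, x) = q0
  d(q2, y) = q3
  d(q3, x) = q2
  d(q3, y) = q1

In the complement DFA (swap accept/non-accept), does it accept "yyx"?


Trace: q0 -> q3 -> q1 -> q3
Final: q3
Original accept: {q1, q2}
Complement: q3 is not in original accept

Yes, complement accepts (original rejects)


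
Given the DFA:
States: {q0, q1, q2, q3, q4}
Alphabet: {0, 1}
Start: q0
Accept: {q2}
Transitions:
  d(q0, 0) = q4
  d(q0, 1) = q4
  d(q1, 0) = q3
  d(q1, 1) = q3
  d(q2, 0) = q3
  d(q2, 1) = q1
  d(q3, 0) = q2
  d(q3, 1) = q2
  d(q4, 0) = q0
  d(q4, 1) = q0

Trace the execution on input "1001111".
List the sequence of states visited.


Input: 1001111
d(q0, 1) = q4
d(q4, 0) = q0
d(q0, 0) = q4
d(q4, 1) = q0
d(q0, 1) = q4
d(q4, 1) = q0
d(q0, 1) = q4


q0 -> q4 -> q0 -> q4 -> q0 -> q4 -> q0 -> q4


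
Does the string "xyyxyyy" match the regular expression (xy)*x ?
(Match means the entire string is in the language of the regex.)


|string| = 7; first = 'x'; last = 'y'

No, "xyyxyyy" does not match (xy)*x


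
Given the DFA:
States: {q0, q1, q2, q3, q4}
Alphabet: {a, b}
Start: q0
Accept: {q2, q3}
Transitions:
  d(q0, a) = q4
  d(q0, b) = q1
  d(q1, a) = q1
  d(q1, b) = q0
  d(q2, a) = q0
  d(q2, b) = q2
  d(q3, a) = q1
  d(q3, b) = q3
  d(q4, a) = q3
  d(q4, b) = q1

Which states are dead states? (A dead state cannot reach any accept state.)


Forward reachability from each state:
  q0 -> reaches accept state q3 (live)
  q1 -> reaches accept state q3 (live)
  q2 -> reaches accept state q2 (live)
  q3 -> reaches accept state q3 (live)
  q4 -> reaches accept state q3 (live)

None (all states can reach an accept state)


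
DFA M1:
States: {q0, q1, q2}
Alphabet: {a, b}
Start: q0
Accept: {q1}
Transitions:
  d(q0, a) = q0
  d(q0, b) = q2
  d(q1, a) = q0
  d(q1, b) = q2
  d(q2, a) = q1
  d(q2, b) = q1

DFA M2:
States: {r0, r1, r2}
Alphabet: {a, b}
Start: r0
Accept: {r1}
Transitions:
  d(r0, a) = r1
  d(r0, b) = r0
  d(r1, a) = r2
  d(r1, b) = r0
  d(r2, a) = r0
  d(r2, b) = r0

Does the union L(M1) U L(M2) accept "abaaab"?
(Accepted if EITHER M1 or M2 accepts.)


M1: final=q2 accepted=False
M2: final=r0 accepted=False

No, union rejects (neither accepts)


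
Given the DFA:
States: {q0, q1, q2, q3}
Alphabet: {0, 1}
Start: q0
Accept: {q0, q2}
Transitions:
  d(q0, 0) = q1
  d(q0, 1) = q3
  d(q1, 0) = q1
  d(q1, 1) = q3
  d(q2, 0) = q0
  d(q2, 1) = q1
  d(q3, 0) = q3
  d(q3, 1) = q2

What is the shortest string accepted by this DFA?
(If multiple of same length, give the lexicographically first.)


BFS by string length (lex-first path to each state shown):
  len 0: q0<-""
Found accept state at length 0.

"" (empty string)


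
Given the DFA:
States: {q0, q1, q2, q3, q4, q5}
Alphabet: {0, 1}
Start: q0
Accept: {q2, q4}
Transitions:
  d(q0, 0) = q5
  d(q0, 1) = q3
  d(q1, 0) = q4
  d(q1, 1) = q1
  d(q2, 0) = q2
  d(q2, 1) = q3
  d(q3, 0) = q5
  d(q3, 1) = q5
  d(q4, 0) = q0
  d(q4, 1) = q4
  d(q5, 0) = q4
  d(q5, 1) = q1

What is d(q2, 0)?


Looking up transition d(q2, 0)

q2


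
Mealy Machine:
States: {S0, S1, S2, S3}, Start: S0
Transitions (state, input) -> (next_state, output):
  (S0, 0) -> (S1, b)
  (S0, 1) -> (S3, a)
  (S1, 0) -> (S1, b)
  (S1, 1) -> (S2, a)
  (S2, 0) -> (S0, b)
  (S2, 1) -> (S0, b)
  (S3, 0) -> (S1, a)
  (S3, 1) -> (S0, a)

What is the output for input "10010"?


Step-by-step:
  (S0, 1) -> (S3, a)
  (S3, 0) -> (S1, a)
  (S1, 0) -> (S1, b)
  (S1, 1) -> (S2, a)
  (S2, 0) -> (S0, b)

"aabab"


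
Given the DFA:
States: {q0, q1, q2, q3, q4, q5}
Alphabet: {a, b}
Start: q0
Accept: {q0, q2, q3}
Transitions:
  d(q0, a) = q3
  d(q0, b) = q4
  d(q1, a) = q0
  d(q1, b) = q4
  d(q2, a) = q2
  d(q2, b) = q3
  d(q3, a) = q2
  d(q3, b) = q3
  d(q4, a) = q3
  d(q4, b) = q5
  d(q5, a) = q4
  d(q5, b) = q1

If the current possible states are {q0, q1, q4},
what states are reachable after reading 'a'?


Apply transition on 'a' from each current state:
  d(q0, a) = q3
  d(q1, a) = q0
  d(q4, a) = q3

{q0, q3}


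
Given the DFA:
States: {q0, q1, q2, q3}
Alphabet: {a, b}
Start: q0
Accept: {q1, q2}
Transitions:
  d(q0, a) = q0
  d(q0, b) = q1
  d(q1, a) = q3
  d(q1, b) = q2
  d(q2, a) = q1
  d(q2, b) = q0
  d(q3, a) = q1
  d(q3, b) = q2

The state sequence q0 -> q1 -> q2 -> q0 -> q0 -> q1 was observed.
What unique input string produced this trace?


Trace back each transition to find the symbol:
  q0 --[b]--> q1
  q1 --[b]--> q2
  q2 --[b]--> q0
  q0 --[a]--> q0
  q0 --[b]--> q1

"bbbab"


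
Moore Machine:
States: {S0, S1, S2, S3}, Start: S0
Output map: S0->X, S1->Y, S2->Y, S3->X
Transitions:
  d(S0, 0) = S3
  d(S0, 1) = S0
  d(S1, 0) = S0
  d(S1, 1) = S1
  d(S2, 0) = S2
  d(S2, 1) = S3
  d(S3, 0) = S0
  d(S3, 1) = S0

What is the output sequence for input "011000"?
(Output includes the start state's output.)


Start: S0 (output X)
  --0--> S3 (output X)
  --1--> S0 (output X)
  --1--> S0 (output X)
  --0--> S3 (output X)
  --0--> S0 (output X)
  --0--> S3 (output X)

"XXXXXXX"


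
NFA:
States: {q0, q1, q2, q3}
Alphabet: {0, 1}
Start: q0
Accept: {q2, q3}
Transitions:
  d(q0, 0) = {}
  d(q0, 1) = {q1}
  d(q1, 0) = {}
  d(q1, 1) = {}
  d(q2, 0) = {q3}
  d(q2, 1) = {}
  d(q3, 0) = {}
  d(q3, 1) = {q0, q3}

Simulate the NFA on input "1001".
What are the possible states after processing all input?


Start: {q0}
  --1--> {q1}
  --0--> {}
  --0--> {}
  --1--> {}

{} (empty set, no valid transitions)


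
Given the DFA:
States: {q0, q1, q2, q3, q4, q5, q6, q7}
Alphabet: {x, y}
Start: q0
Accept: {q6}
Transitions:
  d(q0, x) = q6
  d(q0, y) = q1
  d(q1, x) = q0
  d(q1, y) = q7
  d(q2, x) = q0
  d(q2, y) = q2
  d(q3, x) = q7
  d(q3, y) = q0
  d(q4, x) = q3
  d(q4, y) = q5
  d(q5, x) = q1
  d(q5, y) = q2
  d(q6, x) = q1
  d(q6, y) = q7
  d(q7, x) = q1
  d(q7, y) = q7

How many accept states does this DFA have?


Accept states listed: {q6}
Counting: q6(1)

1


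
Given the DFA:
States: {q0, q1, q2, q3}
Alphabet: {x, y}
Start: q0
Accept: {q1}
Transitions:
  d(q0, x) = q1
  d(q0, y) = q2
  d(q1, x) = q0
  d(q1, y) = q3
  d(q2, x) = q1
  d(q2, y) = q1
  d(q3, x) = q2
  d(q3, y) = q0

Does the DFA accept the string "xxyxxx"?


Trace: q0 -> q1 -> q0 -> q2 -> q1 -> q0 -> q1
Final state: q1
Accept states: {q1}

Yes, accepted (final state q1 is an accept state)


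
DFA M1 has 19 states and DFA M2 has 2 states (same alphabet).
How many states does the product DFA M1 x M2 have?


Product construction pairs every M1 state with every M2 state.
19 * 2 = 38

38


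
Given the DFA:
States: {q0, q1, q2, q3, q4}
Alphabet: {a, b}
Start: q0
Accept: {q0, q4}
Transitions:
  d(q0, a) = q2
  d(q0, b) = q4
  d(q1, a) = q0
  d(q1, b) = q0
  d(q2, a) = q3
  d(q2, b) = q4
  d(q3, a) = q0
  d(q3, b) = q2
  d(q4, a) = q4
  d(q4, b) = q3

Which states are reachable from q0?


BFS from q0:
  layer 0: {q0}
  layer 1: {q2, q4}
  layer 2: {q3}

{q0, q2, q3, q4}


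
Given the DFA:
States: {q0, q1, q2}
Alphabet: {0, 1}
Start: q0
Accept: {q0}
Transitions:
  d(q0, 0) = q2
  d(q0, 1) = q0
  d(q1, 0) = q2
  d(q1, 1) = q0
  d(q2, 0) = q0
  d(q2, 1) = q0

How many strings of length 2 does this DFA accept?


Enumerating all length-2 strings:
  "00" -> q0 [accept]
  "01" -> q0 [accept]
  "10" -> q2 [reject]
  "11" -> q0 [accept]

3 out of 4


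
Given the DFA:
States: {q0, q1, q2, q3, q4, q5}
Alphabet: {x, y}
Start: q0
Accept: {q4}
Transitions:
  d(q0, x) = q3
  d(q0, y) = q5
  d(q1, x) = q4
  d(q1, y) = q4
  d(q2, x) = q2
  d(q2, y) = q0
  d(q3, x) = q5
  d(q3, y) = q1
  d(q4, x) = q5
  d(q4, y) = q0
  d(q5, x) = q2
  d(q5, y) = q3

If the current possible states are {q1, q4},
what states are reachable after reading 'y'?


Apply transition on 'y' from each current state:
  d(q1, y) = q4
  d(q4, y) = q0

{q0, q4}


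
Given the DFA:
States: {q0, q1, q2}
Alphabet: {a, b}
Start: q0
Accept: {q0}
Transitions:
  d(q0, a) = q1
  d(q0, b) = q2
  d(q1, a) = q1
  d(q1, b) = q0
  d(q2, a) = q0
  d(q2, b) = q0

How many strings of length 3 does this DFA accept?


Enumerating all length-3 strings:
  "aaa" -> q1 [reject]
  "aab" -> q0 [accept]
  "aba" -> q1 [reject]
  "abb" -> q2 [reject]
  "baa" -> q1 [reject]
  "bab" -> q2 [reject]
  "bba" -> q1 [reject]
  "bbb" -> q2 [reject]

1 out of 8


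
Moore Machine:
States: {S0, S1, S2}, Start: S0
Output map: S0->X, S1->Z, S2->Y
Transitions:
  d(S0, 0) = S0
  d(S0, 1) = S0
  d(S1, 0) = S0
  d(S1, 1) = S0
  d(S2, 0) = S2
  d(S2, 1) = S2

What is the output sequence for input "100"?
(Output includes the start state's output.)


Start: S0 (output X)
  --1--> S0 (output X)
  --0--> S0 (output X)
  --0--> S0 (output X)

"XXXX"


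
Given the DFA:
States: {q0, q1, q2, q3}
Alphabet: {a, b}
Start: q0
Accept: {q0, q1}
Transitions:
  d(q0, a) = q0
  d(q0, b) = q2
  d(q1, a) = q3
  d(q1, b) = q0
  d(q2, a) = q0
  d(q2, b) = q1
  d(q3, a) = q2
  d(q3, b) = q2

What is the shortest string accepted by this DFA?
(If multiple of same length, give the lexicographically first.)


BFS by string length (lex-first path to each state shown):
  len 0: q0<-""
Found accept state at length 0.

"" (empty string)


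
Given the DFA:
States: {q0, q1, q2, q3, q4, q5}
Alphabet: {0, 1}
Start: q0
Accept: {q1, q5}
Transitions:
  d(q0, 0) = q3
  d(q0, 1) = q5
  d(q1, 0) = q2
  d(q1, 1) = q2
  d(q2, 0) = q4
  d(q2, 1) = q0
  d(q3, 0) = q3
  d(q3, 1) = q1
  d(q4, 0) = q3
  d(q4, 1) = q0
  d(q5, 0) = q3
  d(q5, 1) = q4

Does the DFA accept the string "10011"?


Trace: q0 -> q5 -> q3 -> q3 -> q1 -> q2
Final state: q2
Accept states: {q1, q5}

No, rejected (final state q2 is not an accept state)
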